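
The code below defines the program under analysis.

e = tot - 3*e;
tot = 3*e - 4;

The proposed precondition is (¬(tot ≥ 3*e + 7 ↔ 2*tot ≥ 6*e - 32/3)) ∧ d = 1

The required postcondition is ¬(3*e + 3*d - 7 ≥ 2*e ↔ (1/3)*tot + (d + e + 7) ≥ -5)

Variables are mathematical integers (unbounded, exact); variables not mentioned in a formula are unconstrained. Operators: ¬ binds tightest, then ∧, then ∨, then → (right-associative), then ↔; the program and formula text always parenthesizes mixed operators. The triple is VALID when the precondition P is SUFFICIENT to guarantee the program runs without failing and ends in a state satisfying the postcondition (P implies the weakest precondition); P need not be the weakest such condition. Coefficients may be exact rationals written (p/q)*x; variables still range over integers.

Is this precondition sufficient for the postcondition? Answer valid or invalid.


Working backward. After the program, the postcondition ¬(3*e + 3*d - 7 ≥ 2*e ↔ (1/3)*tot + (d + e + 7) ≥ -5) must hold; in canonical form it is ¬(3*d + e ≥ 7 ↔ d + e + (1/3)*tot ≥ -12).
Before tot := 3*e - 4: ¬(3*d + e ≥ 7 ↔ d + 2*e ≥ -32/3)
Before e := tot - 3*e: ¬(3*d + tot ≥ 3*e + 7 ↔ d + 2*tot ≥ 6*e - 32/3)
The weakest precondition is ¬(3*d + tot ≥ 3*e + 7 ↔ d + 2*tot ≥ 6*e - 32/3).
Check whether (¬(tot ≥ 3*e + 7 ↔ 2*tot ≥ 6*e - 32/3)) ∧ d = 1 implies it.
Countermodel: at the initial state d = 1, e = -2, tot = -2, the precondition holds but the weakest precondition fails.
Answer: invalid


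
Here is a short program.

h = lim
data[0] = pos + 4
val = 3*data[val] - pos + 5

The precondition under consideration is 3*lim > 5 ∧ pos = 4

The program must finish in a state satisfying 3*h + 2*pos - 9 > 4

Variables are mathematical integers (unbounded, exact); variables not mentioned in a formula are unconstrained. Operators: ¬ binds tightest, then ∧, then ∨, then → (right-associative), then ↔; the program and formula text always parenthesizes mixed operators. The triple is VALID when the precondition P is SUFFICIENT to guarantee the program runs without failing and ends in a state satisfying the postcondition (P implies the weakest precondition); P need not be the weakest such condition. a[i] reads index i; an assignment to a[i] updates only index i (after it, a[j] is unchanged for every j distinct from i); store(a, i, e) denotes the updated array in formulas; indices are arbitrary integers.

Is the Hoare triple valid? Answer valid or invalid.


Working backward. After the program, the postcondition 3*h + 2*pos - 9 > 4 must hold; in canonical form it is 3*h + 2*pos > 13.
Before val := 3*data[val] - pos + 5: 3*h + 2*pos > 13
Before data[0] := pos + 4: 3*h + 2*pos > 13
Before h := lim: 3*lim + 2*pos > 13
The weakest precondition is 3*lim + 2*pos > 13.
Check whether 3*lim > 5 ∧ pos = 4 implies it.
Every state satisfying the precondition satisfies the weakest precondition: the implication holds.
Answer: valid


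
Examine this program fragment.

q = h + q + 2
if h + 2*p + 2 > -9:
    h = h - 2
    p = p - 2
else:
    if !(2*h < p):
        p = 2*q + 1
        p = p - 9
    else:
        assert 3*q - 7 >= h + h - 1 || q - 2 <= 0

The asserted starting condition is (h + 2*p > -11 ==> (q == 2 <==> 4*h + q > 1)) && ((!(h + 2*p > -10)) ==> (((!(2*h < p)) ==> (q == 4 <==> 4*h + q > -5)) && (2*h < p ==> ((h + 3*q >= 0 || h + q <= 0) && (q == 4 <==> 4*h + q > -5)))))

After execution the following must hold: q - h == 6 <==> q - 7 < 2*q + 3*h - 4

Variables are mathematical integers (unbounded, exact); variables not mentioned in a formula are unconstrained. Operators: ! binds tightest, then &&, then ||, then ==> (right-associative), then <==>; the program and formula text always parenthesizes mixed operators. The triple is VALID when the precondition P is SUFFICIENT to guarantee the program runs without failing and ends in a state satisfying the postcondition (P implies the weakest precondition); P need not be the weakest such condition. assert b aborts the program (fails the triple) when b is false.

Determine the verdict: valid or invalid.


Working backward. After the program, the postcondition q - h == 6 <==> q - 7 < 2*q + 3*h - 4 must hold; in canonical form it is q == h + 6 <==> 3*h + q > -3.
Then branch requires q == h + 4 <==> 3*h + q > 3; else branch requires ((!(2*h < p)) ==> (q == h + 6 <==> 3*h + q > -3)) && (2*h < p ==> ((3*q >= 2*h + 6 || q <= 2) && (q == h + 6 <==> 3*h + q > -3))).
Before the if: (h + 2*p > -11 ==> (q == h + 4 <==> 3*h + q > 3)) && ((!(h + 2*p > -11)) ==> (((!(2*h < p)) ==> (q == h + 6 <==> 3*h + q > -3)) && (2*h < p ==> ((3*q >= 2*h + 6 || q <= 2) && (q == h + 6 <==> 3*h + q > -3)))))
Before q := h + q + 2: (h + 2*p > -11 ==> (q == 2 <==> 4*h + q > 1)) && ((!(h + 2*p > -11)) ==> (((!(2*h < p)) ==> (q == 4 <==> 4*h + q > -5)) && (2*h < p ==> ((h + 3*q >= 0 || h + q <= 0) && (q == 4 <==> 4*h + q > -5)))))
The weakest precondition is (h + 2*p > -11 ==> (q == 2 <==> 4*h + q > 1)) && ((!(h + 2*p > -11)) ==> (((!(2*h < p)) ==> (q == 4 <==> 4*h + q > -5)) && (2*h < p ==> ((h + 3*q >= 0 || h + q <= 0) && (q == 4 <==> 4*h + q > -5))))).
Check whether (h + 2*p > -11 ==> (q == 2 <==> 4*h + q > 1)) && ((!(h + 2*p > -10)) ==> (((!(2*h < p)) ==> (q == 4 <==> 4*h + q > -5)) && (2*h < p ==> ((h + 3*q >= 0 || h + q <= 0) && (q == 4 <==> 4*h + q > -5))))) implies it.
Every state satisfying the precondition satisfies the weakest precondition: the implication holds.
Answer: valid


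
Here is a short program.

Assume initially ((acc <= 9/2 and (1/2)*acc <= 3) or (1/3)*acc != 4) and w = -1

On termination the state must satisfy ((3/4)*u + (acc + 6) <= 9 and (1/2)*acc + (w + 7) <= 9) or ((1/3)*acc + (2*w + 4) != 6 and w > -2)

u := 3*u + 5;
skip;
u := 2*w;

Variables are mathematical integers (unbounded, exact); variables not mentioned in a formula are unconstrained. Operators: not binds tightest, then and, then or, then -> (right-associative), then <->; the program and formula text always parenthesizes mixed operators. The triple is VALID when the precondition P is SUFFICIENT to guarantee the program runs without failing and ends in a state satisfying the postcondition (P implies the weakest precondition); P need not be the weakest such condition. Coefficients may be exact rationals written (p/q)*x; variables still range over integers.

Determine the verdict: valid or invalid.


Working backward. After the program, the postcondition ((3/4)*u + (acc + 6) <= 9 and (1/2)*acc + (w + 7) <= 9) or ((1/3)*acc + (2*w + 4) != 6 and w > -2) must hold; in canonical form it is (acc + (3/4)*u <= 3 and (1/2)*acc + w <= 2) or ((1/3)*acc + 2*w != 2 and w > -2).
Before u := 2*w: (acc + (3/2)*w <= 3 and (1/2)*acc + w <= 2) or ((1/3)*acc + 2*w != 2 and w > -2)
Before skip: (acc + (3/2)*w <= 3 and (1/2)*acc + w <= 2) or ((1/3)*acc + 2*w != 2 and w > -2)
Before u := 3*u + 5: (acc + (3/2)*w <= 3 and (1/2)*acc + w <= 2) or ((1/3)*acc + 2*w != 2 and w > -2)
The weakest precondition is (acc + (3/2)*w <= 3 and (1/2)*acc + w <= 2) or ((1/3)*acc + 2*w != 2 and w > -2).
Check whether ((acc <= 9/2 and (1/2)*acc <= 3) or (1/3)*acc != 4) and w = -1 implies it.
Every state satisfying the precondition satisfies the weakest precondition: the implication holds.
Answer: valid


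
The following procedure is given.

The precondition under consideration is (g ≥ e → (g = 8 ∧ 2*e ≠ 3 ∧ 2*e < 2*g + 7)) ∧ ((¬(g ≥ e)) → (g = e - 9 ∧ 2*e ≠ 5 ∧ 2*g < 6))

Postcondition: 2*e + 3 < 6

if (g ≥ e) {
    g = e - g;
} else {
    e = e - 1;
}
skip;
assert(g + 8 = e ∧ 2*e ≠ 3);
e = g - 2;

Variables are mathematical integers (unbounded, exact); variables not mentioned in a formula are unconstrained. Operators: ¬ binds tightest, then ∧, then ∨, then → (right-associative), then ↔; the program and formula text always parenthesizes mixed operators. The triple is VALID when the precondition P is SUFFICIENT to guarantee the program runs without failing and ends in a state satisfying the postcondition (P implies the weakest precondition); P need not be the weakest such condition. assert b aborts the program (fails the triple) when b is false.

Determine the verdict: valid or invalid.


Working backward. After the program, the postcondition 2*e + 3 < 6 must hold; in canonical form it is 2*e < 3.
Before e := g - 2: 2*g < 7
Before assert g + 8 = e ∧ 2*e ≠ 3: g = e - 8 ∧ 2*e ≠ 3 ∧ 2*g < 7
Before skip: g = e - 8 ∧ 2*e ≠ 3 ∧ 2*g < 7
Then branch requires g = 8 ∧ 2*e ≠ 3 ∧ 2*e < 2*g + 7; else branch requires g = e - 9 ∧ 2*e ≠ 5 ∧ 2*g < 7.
Before the if: (g ≥ e → (g = 8 ∧ 2*e ≠ 3 ∧ 2*e < 2*g + 7)) ∧ ((¬(g ≥ e)) → (g = e - 9 ∧ 2*e ≠ 5 ∧ 2*g < 7))
The weakest precondition is (g ≥ e → (g = 8 ∧ 2*e ≠ 3 ∧ 2*e < 2*g + 7)) ∧ ((¬(g ≥ e)) → (g = e - 9 ∧ 2*e ≠ 5 ∧ 2*g < 7)).
Check whether (g ≥ e → (g = 8 ∧ 2*e ≠ 3 ∧ 2*e < 2*g + 7)) ∧ ((¬(g ≥ e)) → (g = e - 9 ∧ 2*e ≠ 5 ∧ 2*g < 6)) implies it.
Every state satisfying the precondition satisfies the weakest precondition: the implication holds.
Answer: valid


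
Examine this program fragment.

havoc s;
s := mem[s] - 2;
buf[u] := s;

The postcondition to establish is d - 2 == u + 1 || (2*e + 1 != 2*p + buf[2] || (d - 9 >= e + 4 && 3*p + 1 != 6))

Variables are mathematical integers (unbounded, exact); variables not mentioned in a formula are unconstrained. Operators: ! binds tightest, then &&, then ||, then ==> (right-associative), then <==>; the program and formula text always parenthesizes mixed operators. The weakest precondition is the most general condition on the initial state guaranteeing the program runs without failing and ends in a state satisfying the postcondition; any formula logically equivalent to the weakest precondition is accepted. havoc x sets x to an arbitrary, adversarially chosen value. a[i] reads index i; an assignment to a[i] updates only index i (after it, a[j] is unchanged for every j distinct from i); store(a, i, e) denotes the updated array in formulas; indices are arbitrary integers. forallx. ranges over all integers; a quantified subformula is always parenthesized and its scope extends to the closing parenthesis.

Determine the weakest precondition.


Working backward. After the program, the postcondition d - 2 == u + 1 || (2*e + 1 != 2*p + buf[2] || (d - 9 >= e + 4 && 3*p + 1 != 6)) must hold; in canonical form it is d == u + 3 || 2*e != buf[2] + 2*p - 1 || (d >= e + 13 && 3*p != 5).
Before buf[u] := s: d == u + 3 || 2*e != store(buf, u, s)[2] + 2*p - 1 || (d >= e + 13 && 3*p != 5)
Before s := mem[s] - 2: d == u + 3 || 2*e != store(buf, u, mem[s] - 2)[2] + 2*p - 1 || (d >= e + 13 && 3*p != 5)
Before havoc s: forall s_1. (d == u + 3 || 2*e != store(buf, u, mem[s_1] - 2)[2] + 2*p - 1 || (d >= e + 13 && 3*p != 5))
Answer: WP = forall s_1. (d == u + 3 || 2*e != store(buf, u, mem[s_1] - 2)[2] + 2*p - 1 || (d >= e + 13 && 3*p != 5))


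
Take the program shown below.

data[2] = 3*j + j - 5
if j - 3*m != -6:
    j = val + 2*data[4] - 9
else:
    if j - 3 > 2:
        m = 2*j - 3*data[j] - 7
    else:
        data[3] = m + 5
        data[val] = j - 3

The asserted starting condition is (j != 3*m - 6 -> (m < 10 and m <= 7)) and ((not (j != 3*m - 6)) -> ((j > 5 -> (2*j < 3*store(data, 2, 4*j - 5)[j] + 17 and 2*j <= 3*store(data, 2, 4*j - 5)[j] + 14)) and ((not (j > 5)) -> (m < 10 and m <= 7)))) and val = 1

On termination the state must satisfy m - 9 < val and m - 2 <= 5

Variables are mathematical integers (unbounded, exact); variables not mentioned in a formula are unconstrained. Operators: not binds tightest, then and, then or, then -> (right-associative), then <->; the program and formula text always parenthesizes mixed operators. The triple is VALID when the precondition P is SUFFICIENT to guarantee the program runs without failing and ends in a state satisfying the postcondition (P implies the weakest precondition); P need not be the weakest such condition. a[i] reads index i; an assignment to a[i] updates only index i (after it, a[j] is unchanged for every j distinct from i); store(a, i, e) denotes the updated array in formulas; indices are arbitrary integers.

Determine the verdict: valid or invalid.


Working backward. After the program, the postcondition m - 9 < val and m - 2 <= 5 must hold; in canonical form it is m < val + 9 and m <= 7.
Then branch requires m < val + 9 and m <= 7; else branch requires (j > 5 -> (2*j < 3*data[j] + val + 16 and 2*j <= 3*data[j] + 14)) and ((not (j > 5)) -> (m < val + 9 and m <= 7)).
Before the if: (j != 3*m - 6 -> (m < val + 9 and m <= 7)) and ((not (j != 3*m - 6)) -> ((j > 5 -> (2*j < 3*data[j] + val + 16 and 2*j <= 3*data[j] + 14)) and ((not (j > 5)) -> (m < val + 9 and m <= 7))))
Before data[2] := 3*j + j - 5: (j != 3*m - 6 -> (m < val + 9 and m <= 7)) and ((not (j != 3*m - 6)) -> ((j > 5 -> (2*j < 3*store(data, 2, 4*j - 5)[j] + val + 16 and 2*j <= 3*store(data, 2, 4*j - 5)[j] + 14)) and ((not (j > 5)) -> (m < val + 9 and m <= 7))))
The weakest precondition is (j != 3*m - 6 -> (m < val + 9 and m <= 7)) and ((not (j != 3*m - 6)) -> ((j > 5 -> (2*j < 3*store(data, 2, 4*j - 5)[j] + val + 16 and 2*j <= 3*store(data, 2, 4*j - 5)[j] + 14)) and ((not (j > 5)) -> (m < val + 9 and m <= 7)))).
Check whether (j != 3*m - 6 -> (m < 10 and m <= 7)) and ((not (j != 3*m - 6)) -> ((j > 5 -> (2*j < 3*store(data, 2, 4*j - 5)[j] + 17 and 2*j <= 3*store(data, 2, 4*j - 5)[j] + 14)) and ((not (j > 5)) -> (m < 10 and m <= 7)))) and val = 1 implies it.
Every state satisfying the precondition satisfies the weakest precondition: the implication holds.
Answer: valid


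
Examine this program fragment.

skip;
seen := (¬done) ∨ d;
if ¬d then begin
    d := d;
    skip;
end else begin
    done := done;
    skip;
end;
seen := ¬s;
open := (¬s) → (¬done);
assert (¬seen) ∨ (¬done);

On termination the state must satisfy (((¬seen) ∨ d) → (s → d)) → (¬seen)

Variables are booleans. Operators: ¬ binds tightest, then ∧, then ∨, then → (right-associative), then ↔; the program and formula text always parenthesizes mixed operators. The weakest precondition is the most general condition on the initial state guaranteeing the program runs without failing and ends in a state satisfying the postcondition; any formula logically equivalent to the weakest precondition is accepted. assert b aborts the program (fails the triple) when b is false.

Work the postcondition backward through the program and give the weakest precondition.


Working backward. After the program, (((¬seen) ∨ d) → (s → d)) → (¬seen) must hold.
Before assert (¬seen) ∨ (¬done): ((¬seen) ∨ (¬done)) ∧ ((((¬seen) ∨ d) → (s → d)) → (¬seen))
Before open := (¬s) → (¬done): ((¬seen) ∨ (¬done)) ∧ ((((¬seen) ∨ d) → (s → d)) → (¬seen))
Before seen := ¬s: (s ∨ (¬done)) ∧ (((s ∨ d) → (s → d)) → s)
Then branch requires (s ∨ (¬done)) ∧ (((s ∨ d) → (s → d)) → s); else branch requires (s ∨ (¬done)) ∧ (((s ∨ d) → (s → d)) → s).
Before the if: ((¬d) → ((s ∨ (¬done)) ∧ (((s ∨ d) → (s → d)) → s))) ∧ (d → ((s ∨ (¬done)) ∧ (((s ∨ d) → (s → d)) → s)))
Before seen := (¬done) ∨ d: ((¬d) → ((s ∨ (¬done)) ∧ (((s ∨ d) → (s → d)) → s))) ∧ (d → ((s ∨ (¬done)) ∧ (((s ∨ d) → (s → d)) → s)))
Before skip: ((¬d) → ((s ∨ (¬done)) ∧ (((s ∨ d) → (s → d)) → s))) ∧ (d → ((s ∨ (¬done)) ∧ (((s ∨ d) → (s → d)) → s)))
Answer: WP = ((¬d) → ((s ∨ (¬done)) ∧ (((s ∨ d) → (s → d)) → s))) ∧ (d → ((s ∨ (¬done)) ∧ (((s ∨ d) → (s → d)) → s)))


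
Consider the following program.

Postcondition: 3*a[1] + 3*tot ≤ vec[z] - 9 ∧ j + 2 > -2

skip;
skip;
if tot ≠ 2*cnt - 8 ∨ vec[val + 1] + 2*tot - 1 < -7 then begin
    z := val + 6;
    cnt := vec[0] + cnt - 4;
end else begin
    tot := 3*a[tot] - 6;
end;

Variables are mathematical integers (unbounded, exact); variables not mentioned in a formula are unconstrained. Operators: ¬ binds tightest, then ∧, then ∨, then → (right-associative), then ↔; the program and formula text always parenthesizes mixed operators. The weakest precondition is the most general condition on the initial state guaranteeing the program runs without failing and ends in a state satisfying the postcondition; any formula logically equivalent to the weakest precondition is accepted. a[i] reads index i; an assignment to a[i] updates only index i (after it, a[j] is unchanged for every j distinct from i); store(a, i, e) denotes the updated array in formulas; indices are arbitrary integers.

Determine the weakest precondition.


Working backward. After the program, the postcondition 3*a[1] + 3*tot ≤ vec[z] - 9 ∧ j + 2 > -2 must hold; in canonical form it is 3*a[1] + 3*tot ≤ vec[z] - 9 ∧ j > -4.
Then branch requires 3*a[1] + 3*tot ≤ vec[val + 6] - 9 ∧ j > -4; else branch requires 3*a[1] + 9*a[tot] ≤ vec[z] + 9 ∧ j > -4.
Before the if: ((tot ≠ 2*cnt - 8 ∨ vec[val + 1] + 2*tot < -6) → (3*a[1] + 3*tot ≤ vec[val + 6] - 9 ∧ j > -4)) ∧ ((¬(tot ≠ 2*cnt - 8 ∨ vec[val + 1] + 2*tot < -6)) → (3*a[1] + 9*a[tot] ≤ vec[z] + 9 ∧ j > -4))
Before skip: ((tot ≠ 2*cnt - 8 ∨ vec[val + 1] + 2*tot < -6) → (3*a[1] + 3*tot ≤ vec[val + 6] - 9 ∧ j > -4)) ∧ ((¬(tot ≠ 2*cnt - 8 ∨ vec[val + 1] + 2*tot < -6)) → (3*a[1] + 9*a[tot] ≤ vec[z] + 9 ∧ j > -4))
Before skip: ((tot ≠ 2*cnt - 8 ∨ vec[val + 1] + 2*tot < -6) → (3*a[1] + 3*tot ≤ vec[val + 6] - 9 ∧ j > -4)) ∧ ((¬(tot ≠ 2*cnt - 8 ∨ vec[val + 1] + 2*tot < -6)) → (3*a[1] + 9*a[tot] ≤ vec[z] + 9 ∧ j > -4))
Answer: WP = ((tot ≠ 2*cnt - 8 ∨ vec[val + 1] + 2*tot < -6) → (3*a[1] + 3*tot ≤ vec[val + 6] - 9 ∧ j > -4)) ∧ ((¬(tot ≠ 2*cnt - 8 ∨ vec[val + 1] + 2*tot < -6)) → (3*a[1] + 9*a[tot] ≤ vec[z] + 9 ∧ j > -4))


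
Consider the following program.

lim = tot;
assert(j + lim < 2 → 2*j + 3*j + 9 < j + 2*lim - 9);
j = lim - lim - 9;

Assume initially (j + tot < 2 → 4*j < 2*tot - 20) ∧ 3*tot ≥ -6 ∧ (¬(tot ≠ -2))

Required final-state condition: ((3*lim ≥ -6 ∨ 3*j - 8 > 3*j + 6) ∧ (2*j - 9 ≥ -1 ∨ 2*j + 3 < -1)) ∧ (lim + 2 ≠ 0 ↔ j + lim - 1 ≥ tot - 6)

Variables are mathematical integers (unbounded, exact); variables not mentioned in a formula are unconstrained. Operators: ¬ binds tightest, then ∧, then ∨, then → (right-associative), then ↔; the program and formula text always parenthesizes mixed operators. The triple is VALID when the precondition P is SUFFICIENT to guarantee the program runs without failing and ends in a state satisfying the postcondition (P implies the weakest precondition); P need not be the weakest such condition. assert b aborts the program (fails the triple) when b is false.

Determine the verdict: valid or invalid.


Working backward. After the program, the postcondition ((3*lim ≥ -6 ∨ 3*j - 8 > 3*j + 6) ∧ (2*j - 9 ≥ -1 ∨ 2*j + 3 < -1)) ∧ (lim + 2 ≠ 0 ↔ j + lim - 1 ≥ tot - 6) must hold; in canonical form it is 3*lim ≥ -6 ∧ (2*j ≥ 8 ∨ 2*j < -4) ∧ (lim ≠ -2 ↔ j + lim ≥ tot - 5).
Before j := lim - lim - 9: 3*lim ≥ -6 ∧ (lim ≠ -2 ↔ lim ≥ tot + 4)
Before assert j + lim < 2 → 2*j + 3*j + 9 < j + 2*lim - 9: (j + lim < 2 → 4*j < 2*lim - 18) ∧ 3*lim ≥ -6 ∧ (lim ≠ -2 ↔ lim ≥ tot + 4)
Before lim := tot: (j + tot < 2 → 4*j < 2*tot - 18) ∧ 3*tot ≥ -6 ∧ (¬(tot ≠ -2))
The weakest precondition is (j + tot < 2 → 4*j < 2*tot - 18) ∧ 3*tot ≥ -6 ∧ (¬(tot ≠ -2)).
Check whether (j + tot < 2 → 4*j < 2*tot - 20) ∧ 3*tot ≥ -6 ∧ (¬(tot ≠ -2)) implies it.
Every state satisfying the precondition satisfies the weakest precondition: the implication holds.
Answer: valid


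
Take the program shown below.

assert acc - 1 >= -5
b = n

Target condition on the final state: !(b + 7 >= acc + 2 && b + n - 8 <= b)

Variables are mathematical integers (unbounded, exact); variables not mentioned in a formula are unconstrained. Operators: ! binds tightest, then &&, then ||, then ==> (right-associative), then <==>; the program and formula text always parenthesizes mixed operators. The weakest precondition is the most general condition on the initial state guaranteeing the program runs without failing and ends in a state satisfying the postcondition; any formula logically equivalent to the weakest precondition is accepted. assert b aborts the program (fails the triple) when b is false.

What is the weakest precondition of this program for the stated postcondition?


Working backward. After the program, the postcondition !(b + 7 >= acc + 2 && b + n - 8 <= b) must hold; in canonical form it is !(b >= acc - 5 && n <= 8).
Before b := n: !(n >= acc - 5 && n <= 8)
Before assert acc - 1 >= -5: acc >= -4 && (!(n >= acc - 5 && n <= 8))
Answer: WP = acc >= -4 && (!(n >= acc - 5 && n <= 8))


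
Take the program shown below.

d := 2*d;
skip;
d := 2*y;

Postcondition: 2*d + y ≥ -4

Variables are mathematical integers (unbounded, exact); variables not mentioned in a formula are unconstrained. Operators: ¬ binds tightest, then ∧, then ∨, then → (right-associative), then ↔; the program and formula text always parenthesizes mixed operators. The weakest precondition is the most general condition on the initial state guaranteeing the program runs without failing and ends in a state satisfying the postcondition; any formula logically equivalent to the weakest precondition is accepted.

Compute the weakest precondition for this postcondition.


Working backward. After the program, 2*d + y ≥ -4 must hold.
Before d := 2*y: 5*y ≥ -4
Before skip: 5*y ≥ -4
Before d := 2*d: 5*y ≥ -4
Answer: WP = 5*y ≥ -4


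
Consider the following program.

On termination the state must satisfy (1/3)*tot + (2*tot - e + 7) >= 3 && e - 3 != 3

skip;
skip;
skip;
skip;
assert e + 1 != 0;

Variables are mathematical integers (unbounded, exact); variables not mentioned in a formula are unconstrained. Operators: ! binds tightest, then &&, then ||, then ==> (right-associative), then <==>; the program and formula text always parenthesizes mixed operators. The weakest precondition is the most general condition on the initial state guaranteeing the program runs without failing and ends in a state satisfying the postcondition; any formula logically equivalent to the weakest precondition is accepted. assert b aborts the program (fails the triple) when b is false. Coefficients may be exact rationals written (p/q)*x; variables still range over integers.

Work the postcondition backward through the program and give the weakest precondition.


Working backward. After the program, the postcondition (1/3)*tot + (2*tot - e + 7) >= 3 && e - 3 != 3 must hold; in canonical form it is (7/3)*tot >= e - 4 && e != 6.
Before assert e + 1 != 0: e != -1 && (7/3)*tot >= e - 4 && e != 6
Before skip: e != -1 && (7/3)*tot >= e - 4 && e != 6
Before skip: e != -1 && (7/3)*tot >= e - 4 && e != 6
Before skip: e != -1 && (7/3)*tot >= e - 4 && e != 6
Before skip: e != -1 && (7/3)*tot >= e - 4 && e != 6
Answer: WP = e != -1 && (7/3)*tot >= e - 4 && e != 6


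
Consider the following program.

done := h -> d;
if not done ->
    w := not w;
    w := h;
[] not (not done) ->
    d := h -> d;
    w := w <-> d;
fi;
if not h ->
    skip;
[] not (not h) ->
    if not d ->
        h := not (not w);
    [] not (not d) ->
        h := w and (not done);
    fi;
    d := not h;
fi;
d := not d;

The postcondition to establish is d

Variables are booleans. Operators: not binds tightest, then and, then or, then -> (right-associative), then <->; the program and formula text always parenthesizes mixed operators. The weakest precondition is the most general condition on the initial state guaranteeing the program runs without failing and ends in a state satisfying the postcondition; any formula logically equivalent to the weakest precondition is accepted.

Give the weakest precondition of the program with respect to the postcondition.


Working backward. After the program, d must hold.
Before d := not d: not d
Then branch requires not d; else branch requires ((not d) -> w) and (d -> (w and (not done))).
Before the if: ((not h) -> (not d)) and (h -> (((not d) -> w) and (d -> (w and (not done)))))
Then branch requires ((not h) -> (not d)) and (h -> (((not d) -> h) and (d -> (h and (not done))))); else branch requires ((not h) -> (not (h -> d))) and (h -> (((not (h -> d)) -> (w <-> (h -> d))) and ((h -> d) -> ((w <-> (h -> d)) and (not done))))).
Before the if: ((not done) -> (((not h) -> (not d)) and (h -> (((not d) -> h) and (d -> (h and (not done))))))) and (done -> (((not h) -> (not (h -> d))) and (h -> (((not (h -> d)) -> (w <-> (h -> d))) and ((h -> d) -> ((w <-> (h -> d)) and (not done)))))))
Before done := h -> d: ((not (h -> d)) -> (((not h) -> (not d)) and (h -> (((not d) -> h) and (d -> (h and (not (h -> d)))))))) and ((h -> d) -> (((not h) -> (not (h -> d))) and (h -> (((not (h -> d)) -> (w <-> (h -> d))) and ((h -> d) -> ((w <-> (h -> d)) and (not (h -> d))))))))
Answer: WP = ((not (h -> d)) -> (((not h) -> (not d)) and (h -> (((not d) -> h) and (d -> (h and (not (h -> d)))))))) and ((h -> d) -> (((not h) -> (not (h -> d))) and (h -> (((not (h -> d)) -> (w <-> (h -> d))) and ((h -> d) -> ((w <-> (h -> d)) and (not (h -> d))))))))


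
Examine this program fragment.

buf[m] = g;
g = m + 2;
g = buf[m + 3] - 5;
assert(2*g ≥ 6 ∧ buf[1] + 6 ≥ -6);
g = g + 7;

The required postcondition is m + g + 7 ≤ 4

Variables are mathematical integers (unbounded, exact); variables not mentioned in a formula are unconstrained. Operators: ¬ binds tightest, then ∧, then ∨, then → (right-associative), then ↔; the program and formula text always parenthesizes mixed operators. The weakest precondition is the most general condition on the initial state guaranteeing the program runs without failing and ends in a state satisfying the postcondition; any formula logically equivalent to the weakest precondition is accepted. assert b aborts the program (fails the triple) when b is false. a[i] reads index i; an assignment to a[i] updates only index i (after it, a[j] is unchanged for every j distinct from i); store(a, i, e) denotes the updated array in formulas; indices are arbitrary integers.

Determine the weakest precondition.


Working backward. After the program, the postcondition m + g + 7 ≤ 4 must hold; in canonical form it is g + m ≤ -3.
Before g := g + 7: g + m ≤ -10
Before assert 2*g ≥ 6 ∧ buf[1] + 6 ≥ -6: 2*g ≥ 6 ∧ buf[1] ≥ -12 ∧ g + m ≤ -10
Before g := buf[m + 3] - 5: 2*buf[m + 3] ≥ 16 ∧ buf[1] ≥ -12 ∧ buf[m + 3] + m ≤ -5
Before g := m + 2: 2*buf[m + 3] ≥ 16 ∧ buf[1] ≥ -12 ∧ buf[m + 3] + m ≤ -5
Before buf[m] := g: 2*store(buf, m, g)[m + 3] ≥ 16 ∧ store(buf, m, g)[1] ≥ -12 ∧ store(buf, m, g)[m + 3] + m ≤ -5
Answer: WP = 2*store(buf, m, g)[m + 3] ≥ 16 ∧ store(buf, m, g)[1] ≥ -12 ∧ store(buf, m, g)[m + 3] + m ≤ -5


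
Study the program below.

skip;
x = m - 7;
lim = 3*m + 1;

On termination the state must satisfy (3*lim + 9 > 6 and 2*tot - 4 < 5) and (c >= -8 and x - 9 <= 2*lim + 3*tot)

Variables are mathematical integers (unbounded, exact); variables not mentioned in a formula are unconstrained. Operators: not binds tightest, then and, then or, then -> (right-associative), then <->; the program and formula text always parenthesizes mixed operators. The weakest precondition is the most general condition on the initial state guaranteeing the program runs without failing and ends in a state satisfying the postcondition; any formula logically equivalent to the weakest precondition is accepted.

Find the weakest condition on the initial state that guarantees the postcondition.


Working backward. After the program, the postcondition (3*lim + 9 > 6 and 2*tot - 4 < 5) and (c >= -8 and x - 9 <= 2*lim + 3*tot) must hold; in canonical form it is 3*lim > -3 and 2*tot < 9 and c >= -8 and x <= 2*lim + 3*tot + 9.
Before lim := 3*m + 1: 9*m > -6 and 2*tot < 9 and c >= -8 and x <= 6*m + 3*tot + 11
Before x := m - 7: 9*m > -6 and 2*tot < 9 and c >= -8 and 5*m + 3*tot >= -18
Before skip: 9*m > -6 and 2*tot < 9 and c >= -8 and 5*m + 3*tot >= -18
Answer: WP = 9*m > -6 and 2*tot < 9 and c >= -8 and 5*m + 3*tot >= -18


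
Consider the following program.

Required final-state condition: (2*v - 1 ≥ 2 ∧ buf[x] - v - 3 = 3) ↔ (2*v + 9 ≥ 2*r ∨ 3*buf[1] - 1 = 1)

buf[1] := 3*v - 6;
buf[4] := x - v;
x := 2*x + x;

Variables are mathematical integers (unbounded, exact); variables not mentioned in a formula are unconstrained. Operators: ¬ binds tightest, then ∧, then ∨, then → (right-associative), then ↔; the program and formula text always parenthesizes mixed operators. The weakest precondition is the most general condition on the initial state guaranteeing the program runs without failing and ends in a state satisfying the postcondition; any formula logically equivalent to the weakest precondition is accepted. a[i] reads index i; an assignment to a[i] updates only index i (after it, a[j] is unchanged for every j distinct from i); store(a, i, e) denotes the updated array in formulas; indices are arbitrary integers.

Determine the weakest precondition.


Working backward. After the program, the postcondition (2*v - 1 ≥ 2 ∧ buf[x] - v - 3 = 3) ↔ (2*v + 9 ≥ 2*r ∨ 3*buf[1] - 1 = 1) must hold; in canonical form it is (2*v ≥ 3 ∧ buf[x] = v + 6) ↔ (2*v ≥ 2*r - 9 ∨ 3*buf[1] = 2).
Before x := 2*x + x: (2*v ≥ 3 ∧ buf[3*x] = v + 6) ↔ (2*v ≥ 2*r - 9 ∨ 3*buf[1] = 2)
Before buf[4] := x - v: (2*v ≥ 3 ∧ store(buf, 4, -v + x)[3*x] = v + 6) ↔ (2*v ≥ 2*r - 9 ∨ 3*buf[1] = 2)
Before buf[1] := 3*v - 6: (2*v ≥ 3 ∧ store(store(buf, 1, 3*v - 6), 4, -v + x)[3*x] = v + 6) ↔ (2*v ≥ 2*r - 9 ∨ 9*v = 20)
Answer: WP = (2*v ≥ 3 ∧ store(store(buf, 1, 3*v - 6), 4, -v + x)[3*x] = v + 6) ↔ (2*v ≥ 2*r - 9 ∨ 9*v = 20)


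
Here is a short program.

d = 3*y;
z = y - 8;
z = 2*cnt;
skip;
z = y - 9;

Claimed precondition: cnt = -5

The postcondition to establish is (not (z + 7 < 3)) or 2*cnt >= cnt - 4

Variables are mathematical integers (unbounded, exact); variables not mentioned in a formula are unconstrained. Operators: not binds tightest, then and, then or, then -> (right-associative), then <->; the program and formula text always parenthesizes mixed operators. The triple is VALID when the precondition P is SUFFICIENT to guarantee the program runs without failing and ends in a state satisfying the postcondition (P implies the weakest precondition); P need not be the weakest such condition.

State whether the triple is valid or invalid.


Working backward. After the program, the postcondition (not (z + 7 < 3)) or 2*cnt >= cnt - 4 must hold; in canonical form it is (not (z < -4)) or cnt >= -4.
Before z := y - 9: (not (y < 5)) or cnt >= -4
Before skip: (not (y < 5)) or cnt >= -4
Before z := 2*cnt: (not (y < 5)) or cnt >= -4
Before z := y - 8: (not (y < 5)) or cnt >= -4
Before d := 3*y: (not (y < 5)) or cnt >= -4
The weakest precondition is (not (y < 5)) or cnt >= -4.
Check whether cnt = -5 implies it.
Countermodel: at the initial state cnt = -5, y = 4, the precondition holds but the weakest precondition fails.
Answer: invalid


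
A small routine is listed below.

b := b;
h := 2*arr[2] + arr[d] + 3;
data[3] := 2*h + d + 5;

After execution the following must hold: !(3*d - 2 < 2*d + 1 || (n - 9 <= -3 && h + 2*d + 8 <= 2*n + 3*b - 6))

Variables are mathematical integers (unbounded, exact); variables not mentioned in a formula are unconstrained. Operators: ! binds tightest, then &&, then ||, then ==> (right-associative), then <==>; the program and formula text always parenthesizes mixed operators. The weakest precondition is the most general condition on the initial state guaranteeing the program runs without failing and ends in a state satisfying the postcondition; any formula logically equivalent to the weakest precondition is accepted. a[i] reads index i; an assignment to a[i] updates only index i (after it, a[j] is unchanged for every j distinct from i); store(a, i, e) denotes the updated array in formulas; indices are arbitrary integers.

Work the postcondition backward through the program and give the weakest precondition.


Working backward. After the program, the postcondition !(3*d - 2 < 2*d + 1 || (n - 9 <= -3 && h + 2*d + 8 <= 2*n + 3*b - 6)) must hold; in canonical form it is !(d < 3 || (n <= 6 && 2*d + h <= 3*b + 2*n - 14)).
Before data[3] := 2*h + d + 5: !(d < 3 || (n <= 6 && 2*d + h <= 3*b + 2*n - 14))
Before h := 2*arr[2] + arr[d] + 3: !(d < 3 || (n <= 6 && 2*arr[2] + arr[d] + 2*d <= 3*b + 2*n - 17))
Before b := b: !(d < 3 || (n <= 6 && 2*arr[2] + arr[d] + 2*d <= 3*b + 2*n - 17))
Answer: WP = !(d < 3 || (n <= 6 && 2*arr[2] + arr[d] + 2*d <= 3*b + 2*n - 17))


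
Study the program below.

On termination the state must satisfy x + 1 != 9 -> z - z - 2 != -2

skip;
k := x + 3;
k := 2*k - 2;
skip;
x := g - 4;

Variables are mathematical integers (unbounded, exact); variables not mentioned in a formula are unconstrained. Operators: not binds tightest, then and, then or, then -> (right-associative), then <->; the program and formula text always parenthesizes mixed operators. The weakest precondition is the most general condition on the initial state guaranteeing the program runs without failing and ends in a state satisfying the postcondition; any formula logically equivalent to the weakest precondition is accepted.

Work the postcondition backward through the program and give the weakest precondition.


Working backward. After the program, the postcondition x + 1 != 9 -> z - z - 2 != -2 must hold; in canonical form it is not (x != 8).
Before x := g - 4: not (g != 12)
Before skip: not (g != 12)
Before k := 2*k - 2: not (g != 12)
Before k := x + 3: not (g != 12)
Before skip: not (g != 12)
Answer: WP = not (g != 12)


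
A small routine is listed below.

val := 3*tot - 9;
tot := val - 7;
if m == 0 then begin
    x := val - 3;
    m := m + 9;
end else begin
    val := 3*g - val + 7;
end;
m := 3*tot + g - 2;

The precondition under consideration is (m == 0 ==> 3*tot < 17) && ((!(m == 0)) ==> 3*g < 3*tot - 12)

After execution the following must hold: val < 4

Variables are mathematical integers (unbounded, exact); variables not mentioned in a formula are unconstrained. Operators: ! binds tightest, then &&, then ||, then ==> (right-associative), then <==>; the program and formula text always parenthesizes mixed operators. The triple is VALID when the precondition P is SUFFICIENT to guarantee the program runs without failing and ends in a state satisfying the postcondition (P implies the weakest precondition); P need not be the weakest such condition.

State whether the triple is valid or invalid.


Working backward. After the program, val < 4 must hold.
Before m := 3*tot + g - 2: val < 4
Then branch requires val < 4; else branch requires 3*g < val - 3.
Before the if: (m == 0 ==> val < 4) && ((!(m == 0)) ==> 3*g < val - 3)
Before tot := val - 7: (m == 0 ==> val < 4) && ((!(m == 0)) ==> 3*g < val - 3)
Before val := 3*tot - 9: (m == 0 ==> 3*tot < 13) && ((!(m == 0)) ==> 3*g < 3*tot - 12)
The weakest precondition is (m == 0 ==> 3*tot < 13) && ((!(m == 0)) ==> 3*g < 3*tot - 12).
Check whether (m == 0 ==> 3*tot < 17) && ((!(m == 0)) ==> 3*g < 3*tot - 12) implies it.
Countermodel: at the initial state g = 0, m = 0, tot = 5, the precondition holds but the weakest precondition fails.
Answer: invalid


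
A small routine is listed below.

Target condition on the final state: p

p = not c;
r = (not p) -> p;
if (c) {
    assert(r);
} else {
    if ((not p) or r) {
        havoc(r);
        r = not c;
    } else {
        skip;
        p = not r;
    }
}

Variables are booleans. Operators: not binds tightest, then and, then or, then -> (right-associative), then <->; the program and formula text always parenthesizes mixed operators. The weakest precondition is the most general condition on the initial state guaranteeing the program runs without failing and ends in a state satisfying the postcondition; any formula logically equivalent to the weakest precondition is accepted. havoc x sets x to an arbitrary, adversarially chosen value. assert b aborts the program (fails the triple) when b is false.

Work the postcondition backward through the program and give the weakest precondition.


Working backward. After the program, p must hold.
Then branch requires r and p; else branch requires (((not p) or r) -> p) and ((not ((not p) or r)) -> (not r)).
Before the if: (c -> (r and p)) and ((not c) -> ((((not p) or r) -> p) and ((not ((not p) or r)) -> (not r))))
Before r := (not p) -> p: (c -> (((not p) -> p) and p)) and ((not c) -> ((((not p) or ((not p) -> p)) -> p) and ((not ((not p) or ((not p) -> p))) -> (not ((not p) -> p)))))
Before p := not c: (c -> ((c -> (not c)) and (not c))) and ((not c) -> (((c or (c -> (not c))) -> (not c)) and ((not (c or (c -> (not c)))) -> (not (c -> (not c))))))
Answer: WP = (c -> ((c -> (not c)) and (not c))) and ((not c) -> (((c or (c -> (not c))) -> (not c)) and ((not (c or (c -> (not c)))) -> (not (c -> (not c))))))


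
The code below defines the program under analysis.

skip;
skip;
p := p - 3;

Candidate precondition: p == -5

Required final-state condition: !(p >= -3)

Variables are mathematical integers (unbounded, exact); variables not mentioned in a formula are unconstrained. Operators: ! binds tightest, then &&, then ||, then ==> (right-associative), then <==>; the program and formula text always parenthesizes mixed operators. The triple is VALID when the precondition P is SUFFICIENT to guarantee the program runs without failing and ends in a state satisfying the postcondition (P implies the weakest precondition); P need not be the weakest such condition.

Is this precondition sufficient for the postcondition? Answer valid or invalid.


Working backward. After the program, !(p >= -3) must hold.
Before p := p - 3: !(p >= 0)
Before skip: !(p >= 0)
Before skip: !(p >= 0)
The weakest precondition is !(p >= 0).
Check whether p == -5 implies it.
Every state satisfying the precondition satisfies the weakest precondition: the implication holds.
Answer: valid


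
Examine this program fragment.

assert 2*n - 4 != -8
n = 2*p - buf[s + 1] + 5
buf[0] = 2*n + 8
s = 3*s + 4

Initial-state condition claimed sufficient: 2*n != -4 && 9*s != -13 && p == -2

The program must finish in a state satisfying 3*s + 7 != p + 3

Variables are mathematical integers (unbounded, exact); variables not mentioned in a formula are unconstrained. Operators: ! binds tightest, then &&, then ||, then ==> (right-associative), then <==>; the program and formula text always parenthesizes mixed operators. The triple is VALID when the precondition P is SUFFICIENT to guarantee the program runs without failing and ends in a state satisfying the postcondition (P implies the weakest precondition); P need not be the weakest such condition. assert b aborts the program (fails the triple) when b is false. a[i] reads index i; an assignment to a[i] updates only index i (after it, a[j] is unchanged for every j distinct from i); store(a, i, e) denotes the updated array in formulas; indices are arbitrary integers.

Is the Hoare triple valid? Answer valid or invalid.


Working backward. After the program, the postcondition 3*s + 7 != p + 3 must hold; in canonical form it is 3*s != p - 4.
Before s := 3*s + 4: 9*s != p - 16
Before buf[0] := 2*n + 8: 9*s != p - 16
Before n := 2*p - buf[s + 1] + 5: 9*s != p - 16
Before assert 2*n - 4 != -8: 2*n != -4 && 9*s != p - 16
The weakest precondition is 2*n != -4 && 9*s != p - 16.
Check whether 2*n != -4 && 9*s != -13 && p == -2 implies it.
Countermodel: at the initial state n = -1, p = -2, s = -2, the precondition holds but the weakest precondition fails.
Answer: invalid


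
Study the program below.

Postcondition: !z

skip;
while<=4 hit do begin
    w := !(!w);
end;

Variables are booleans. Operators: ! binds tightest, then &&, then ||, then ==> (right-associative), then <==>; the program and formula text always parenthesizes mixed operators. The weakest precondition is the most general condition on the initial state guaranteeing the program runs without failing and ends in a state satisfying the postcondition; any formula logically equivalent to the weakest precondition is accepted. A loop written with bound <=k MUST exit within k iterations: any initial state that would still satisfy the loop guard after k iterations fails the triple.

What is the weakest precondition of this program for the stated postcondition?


Working backward. After the program, !z must hold.
Before the loop (bound <=4), unroll the exhaustion recursion (WP_0 = exit-now case; WP_j = one more guarded iteration, up to j = 4):
  WP_0: (!hit) && (!z)
  WP_1: (hit ==> ((!hit) && (!z))) && ((!hit) ==> (!z))
  WP_2: (hit ==> ((hit ==> ((!hit) && (!z))) && ((!hit) ==> (!z)))) && ((!hit) ==> (!z))
  WP_3: (hit ==> ((hit ==> ((hit ==> ((!hit) && (!z))) && ((!hit) ==> (!z)))) && ((!hit) ==> (!z)))) && ((!hit) ==> (!z))
  WP_4: (hit ==> ((hit ==> ((hit ==> ((hit ==> ((!hit) && (!z))) && ((!hit) ==> (!z)))) && ((!hit) ==> (!z)))) && ((!hit) ==> (!z)))) && ((!hit) ==> (!z))
So before the loop: (hit ==> ((hit ==> ((hit ==> ((hit ==> ((!hit) && (!z))) && ((!hit) ==> (!z)))) && ((!hit) ==> (!z)))) && ((!hit) ==> (!z)))) && ((!hit) ==> (!z))
Before skip: (hit ==> ((hit ==> ((hit ==> ((hit ==> ((!hit) && (!z))) && ((!hit) ==> (!z)))) && ((!hit) ==> (!z)))) && ((!hit) ==> (!z)))) && ((!hit) ==> (!z))
Answer: WP = (hit ==> ((hit ==> ((hit ==> ((hit ==> ((!hit) && (!z))) && ((!hit) ==> (!z)))) && ((!hit) ==> (!z)))) && ((!hit) ==> (!z)))) && ((!hit) ==> (!z))
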